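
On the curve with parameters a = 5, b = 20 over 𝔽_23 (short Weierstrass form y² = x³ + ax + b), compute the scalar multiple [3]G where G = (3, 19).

(5, 20)

Repeated addition: build up to 3G.
2G: tangent at (3, 19): λ = (3·3² + 5)/(2·19) ≡ 9/15. 15⁻¹ ≡ 20 (mod 23) since 15·20 = 300 ≡ 1, so λ ≡ 9·20 ≡ 19.
  x = λ² - 3 - 3 = 361 - 6 ≡ 10; y = λ·(3 - 10) - 19 ≡ 9. → (10, 9)
3G: (10, 9) + (3, 19). λ = (19 - 9)/(3 - 10) ≡ 10/16 mod 23. 16⁻¹ ≡ 13 (mod 23), so λ ≡ 15.
  x = λ² - 10 - 3 = 225 - 13 ≡ 5; y = λ·(10 - 5) - 9 ≡ 20. → (5, 20)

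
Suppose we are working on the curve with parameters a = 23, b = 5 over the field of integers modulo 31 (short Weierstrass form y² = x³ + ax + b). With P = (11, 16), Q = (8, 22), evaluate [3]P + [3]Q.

First 3P:
Repeated addition: build up to 3P.
2P: tangent at (11, 16): λ = (3·11² + 23)/(2·16) ≡ 14/1. 1⁻¹ ≡ 1 (mod 31) since 1·1 = 1 ≡ 1, so λ ≡ 14·1 ≡ 14.
  x = λ² - 11 - 11 = 196 - 22 ≡ 19; y = λ·(11 - 19) - 16 ≡ 27. → (19, 27)
3P: (19, 27) + (11, 16). λ = (16 - 27)/(11 - 19) ≡ 20/23 mod 31. 23⁻¹ ≡ 27 (mod 31), so λ ≡ 13.
  x = λ² - 19 - 11 = 169 - 30 ≡ 15; y = λ·(19 - 15) - 27 ≡ 25. → (15, 25)
3P = (15, 25).
Next 3Q:
Repeated addition: build up to 3Q.
2Q: tangent at (8, 22): λ = (3·8² + 23)/(2·22) ≡ 29/13. 13⁻¹ ≡ 12 (mod 31), so λ ≡ 29·12 ≡ 7.
  x = λ² - 8 - 8 = 49 - 16 ≡ 2; y = λ·(8 - 2) - 22 ≡ 20. → (2, 20)
3Q: (2, 20) + (8, 22). λ = (22 - 20)/(8 - 2) ≡ 2/6 mod 31. 6⁻¹ ≡ 26 (mod 31) since 6·26 = 156 ≡ 1, so λ ≡ 21.
  x = λ² - 2 - 8 = 441 - 10 ≡ 28; y = λ·(2 - 28) - 20 ≡ 23. → (28, 23)
3Q = (28, 23).
Finally 3P + 3Q:
(15, 25) + (28, 23). λ = (23 - 25)/(28 - 15) ≡ 29/13 mod 31. 13⁻¹ ≡ 12 (mod 31), so λ ≡ 7.
  x = λ² - 15 - 28 = 49 - 43 ≡ 6; y = λ·(15 - 6) - 25 ≡ 7. → (6, 7)

(6, 7)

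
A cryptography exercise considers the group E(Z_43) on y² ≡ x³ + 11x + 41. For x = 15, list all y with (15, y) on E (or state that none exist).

x³ + 11x + 41 = 3581 ≡ 12 (mod 43).
12 is a non-residue mod 43; no y exists.

none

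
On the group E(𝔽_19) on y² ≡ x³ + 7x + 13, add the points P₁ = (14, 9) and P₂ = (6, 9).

(18, 10)

(14, 9) + (6, 9). λ = (9 - 9)/(6 - 14) ≡ 0/11 mod 19. 11⁻¹ ≡ 7 (mod 19) since 11·7 = 77 ≡ 1, so λ ≡ 0.
  x = λ² - 14 - 6 = 0 - 20 ≡ 18; y = λ·(14 - 18) - 9 ≡ 10. → (18, 10)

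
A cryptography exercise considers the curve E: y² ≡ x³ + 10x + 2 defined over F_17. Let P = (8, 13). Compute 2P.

(0, 6)

tangent at (8, 13): λ = (3·8² + 10)/(2·13) ≡ 15/9. 9⁻¹ ≡ 2 (mod 17), so λ ≡ 15·2 ≡ 13.
  x = λ² - 8 - 8 = 169 - 16 ≡ 0; y = λ·(8 - 0) - 13 ≡ 6. → (0, 6)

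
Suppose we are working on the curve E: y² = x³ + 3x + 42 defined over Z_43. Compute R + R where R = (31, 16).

(37, 18)

tangent at (31, 16): λ = (3·31² + 3)/(2·16) ≡ 5/32. 32⁻¹ ≡ 39 (mod 43) since 32·39 = 1248 ≡ 1, so λ ≡ 5·39 ≡ 23.
  x = λ² - 31 - 31 = 529 - 62 ≡ 37; y = λ·(31 - 37) - 16 ≡ 18. → (37, 18)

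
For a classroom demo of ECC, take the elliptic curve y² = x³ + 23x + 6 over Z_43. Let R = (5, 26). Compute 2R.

(30, 41)

tangent at (5, 26): λ = (3·5² + 23)/(2·26) ≡ 12/9. 9⁻¹ ≡ 24 (mod 43), so λ ≡ 12·24 ≡ 30.
  x = λ² - 5 - 5 = 900 - 10 ≡ 30; y = λ·(5 - 30) - 26 ≡ 41. → (30, 41)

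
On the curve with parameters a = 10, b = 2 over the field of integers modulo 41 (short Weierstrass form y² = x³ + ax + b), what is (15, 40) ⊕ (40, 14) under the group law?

(29, 9)

(15, 40) + (40, 14). λ = (14 - 40)/(40 - 15) ≡ 15/25 mod 41. 25⁻¹ ≡ 23 (mod 41) since 25·23 = 575 ≡ 1, so λ ≡ 17.
  x = λ² - 15 - 40 = 289 - 55 ≡ 29; y = λ·(15 - 29) - 40 ≡ 9. → (29, 9)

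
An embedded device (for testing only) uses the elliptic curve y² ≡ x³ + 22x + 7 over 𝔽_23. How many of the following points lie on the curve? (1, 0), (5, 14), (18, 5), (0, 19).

2

(1, 0): 0² ≡ 0, rhs ≡ 7 → off.
(5, 14): 14² ≡ 12, rhs ≡ 12 → on.
(18, 5): 5² ≡ 2, rhs ≡ 2 → on.
(0, 19): 19² ≡ 16, rhs ≡ 7 → off.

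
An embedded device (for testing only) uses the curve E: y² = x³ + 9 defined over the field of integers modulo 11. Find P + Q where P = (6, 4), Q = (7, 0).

(3, 6)

(6, 4) + (7, 0). λ = (0 - 4)/(7 - 6) ≡ 7/1 mod 11. 1⁻¹ ≡ 1 (mod 11) since 1·1 = 1 ≡ 1, so λ ≡ 7.
  x = λ² - 6 - 7 = 49 - 13 ≡ 3; y = λ·(6 - 3) - 4 ≡ 6. → (3, 6)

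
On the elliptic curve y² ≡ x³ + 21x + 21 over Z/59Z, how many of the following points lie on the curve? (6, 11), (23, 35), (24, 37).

(6, 11): 11² ≡ 3, rhs ≡ 9 → off.
(23, 35): 35² ≡ 45, rhs ≡ 45 → on.
(24, 37): 37² ≡ 12, rhs ≡ 12 → on.

2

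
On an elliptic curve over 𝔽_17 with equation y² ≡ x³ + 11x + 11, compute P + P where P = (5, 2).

tangent at (5, 2): λ = (3·5² + 11)/(2·2) ≡ 1/4. 4⁻¹ ≡ 13 (mod 17), so λ ≡ 1·13 ≡ 13.
  x = λ² - 5 - 5 = 169 - 10 ≡ 6; y = λ·(5 - 6) - 2 ≡ 2. → (6, 2)

(6, 2)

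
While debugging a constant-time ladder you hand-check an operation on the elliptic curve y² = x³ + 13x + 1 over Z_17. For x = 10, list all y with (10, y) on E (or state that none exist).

x³ + 13x + 1 = 1131 ≡ 9 (mod 17).
Square roots of 9 mod 17: 3 and 14 (since 3² = 9 ≡ 9).

3, 14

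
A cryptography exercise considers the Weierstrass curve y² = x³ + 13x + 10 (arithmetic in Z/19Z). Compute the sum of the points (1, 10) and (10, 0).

(1, 10) + (10, 0). λ = (0 - 10)/(10 - 1) ≡ 9/9 mod 19. 9⁻¹ ≡ 17 (mod 19) since 9·17 = 153 ≡ 1, so λ ≡ 1.
  x = λ² - 1 - 10 = 1 - 11 ≡ 9; y = λ·(1 - 9) - 10 ≡ 1. → (9, 1)

(9, 1)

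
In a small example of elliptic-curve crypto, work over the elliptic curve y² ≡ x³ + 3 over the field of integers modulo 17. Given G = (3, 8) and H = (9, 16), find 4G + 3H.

First 4G:
Repeated addition: build up to 4G.
2G: tangent at (3, 8): λ = (3·3² + 0)/(2·8) ≡ 10/16. 16⁻¹ ≡ 16 (mod 17) since 16·16 = 256 ≡ 1, so λ ≡ 10·16 ≡ 7.
  x = λ² - 3 - 3 = 49 - 6 ≡ 9; y = λ·(3 - 9) - 8 ≡ 1. → (9, 1)
3G: (9, 1) + (3, 8). λ = (8 - 1)/(3 - 9) ≡ 7/11 mod 17. 11⁻¹ ≡ 14 (mod 17), so λ ≡ 13.
  x = λ² - 9 - 3 = 169 - 12 ≡ 4; y = λ·(9 - 4) - 1 ≡ 13. → (4, 13)
4G: (4, 13) + (3, 8). λ = (8 - 13)/(3 - 4) ≡ 12/16 mod 17. 16⁻¹ ≡ 16 (mod 17) since 16·16 = 256 ≡ 1, so λ ≡ 5.
  x = λ² - 4 - 3 = 25 - 7 ≡ 1; y = λ·(4 - 1) - 13 ≡ 2. → (1, 2)
4G = (1, 2).
Next 3H:
Repeated addition: build up to 3H.
2H: tangent at (9, 16): λ = (3·9² + 0)/(2·16) ≡ 5/15. 15⁻¹ ≡ 8 (mod 17), so λ ≡ 5·8 ≡ 6.
  x = λ² - 9 - 9 = 36 - 18 ≡ 1; y = λ·(9 - 1) - 16 ≡ 15. → (1, 15)
3H: (1, 15) + (9, 16). λ = (16 - 15)/(9 - 1) ≡ 1/8 mod 17. 8⁻¹ ≡ 15 (mod 17), so λ ≡ 15.
  x = λ² - 1 - 9 = 225 - 10 ≡ 11; y = λ·(1 - 11) - 15 ≡ 5. → (11, 5)
3H = (11, 5).
Finally 4G + 3H:
(1, 2) + (11, 5). λ = (5 - 2)/(11 - 1) ≡ 3/10 mod 17. 10⁻¹ ≡ 12 (mod 17) since 10·12 = 120 ≡ 1, so λ ≡ 2.
  x = λ² - 1 - 11 = 4 - 12 ≡ 9; y = λ·(1 - 9) - 2 ≡ 16. → (9, 16)

(9, 16)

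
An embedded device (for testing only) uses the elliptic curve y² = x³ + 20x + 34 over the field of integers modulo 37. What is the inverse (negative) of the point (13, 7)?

-(13, 7) = (13, -7 mod 37) = (13, 30).

(13, 30)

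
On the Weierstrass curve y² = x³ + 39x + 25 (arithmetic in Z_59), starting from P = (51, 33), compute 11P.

Double-and-add on 11 = (1011)₂. Start with P = (51, 33) for the leading 1-bit.
double: tangent at (51, 33): λ = (3·51² + 39)/(2·33) ≡ 54/7. 7⁻¹ ≡ 17 (mod 59) since 7·17 = 119 ≡ 1, so λ ≡ 54·17 ≡ 33.
  x = λ² - 51 - 51 = 1089 - 102 ≡ 43; y = λ·(51 - 43) - 33 ≡ 54. → (43, 54)
double: tangent at (43, 54): λ = (3·43² + 39)/(2·54) ≡ 40/49. 49⁻¹ ≡ 53 (mod 59) since 49·53 = 2597 ≡ 1, so λ ≡ 40·53 ≡ 55.
  x = λ² - 43 - 43 = 3025 - 86 ≡ 48; y = λ·(43 - 48) - 54 ≡ 25. → (48, 25)
add P: (48, 25) + (51, 33). λ = (33 - 25)/(51 - 48) ≡ 8/3 mod 59. 3⁻¹ ≡ 20 (mod 59) since 3·20 = 60 ≡ 1, so λ ≡ 42.
  x = λ² - 48 - 51 = 1764 - 99 ≡ 13; y = λ·(48 - 13) - 25 ≡ 29. → (13, 29)
double: tangent at (13, 29): λ = (3·13² + 39)/(2·29) ≡ 15/58. 58⁻¹ ≡ 58 (mod 59), so λ ≡ 15·58 ≡ 44.
  x = λ² - 13 - 13 = 1936 - 26 ≡ 22; y = λ·(13 - 22) - 29 ≡ 47. → (22, 47)
add P: (22, 47) + (51, 33). λ = (33 - 47)/(51 - 22) ≡ 45/29 mod 59. 29⁻¹ ≡ 57 (mod 59), so λ ≡ 28.
  x = λ² - 22 - 51 = 784 - 73 ≡ 3; y = λ·(22 - 3) - 47 ≡ 13. → (3, 13)

(3, 13)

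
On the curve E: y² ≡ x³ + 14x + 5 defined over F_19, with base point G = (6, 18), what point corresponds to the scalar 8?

(1, 18)

Repeated addition: build up to 8G.
2G: tangent at (6, 18): λ = (3·6² + 14)/(2·18) ≡ 8/17. 17⁻¹ ≡ 9 (mod 19) since 17·9 = 153 ≡ 1, so λ ≡ 8·9 ≡ 15.
  x = λ² - 6 - 6 = 225 - 12 ≡ 4; y = λ·(6 - 4) - 18 ≡ 12. → (4, 12)
3G: (4, 12) + (6, 18). λ = (18 - 12)/(6 - 4) ≡ 6/2 mod 19. 2⁻¹ ≡ 10 (mod 19) since 2·10 = 20 ≡ 1, so λ ≡ 3.
  x = λ² - 4 - 6 = 9 - 10 ≡ 18; y = λ·(4 - 18) - 12 ≡ 3. → (18, 3)
4G: (18, 3) + (6, 18). λ = (18 - 3)/(6 - 18) ≡ 15/7 mod 19. 7⁻¹ ≡ 11 (mod 19), so λ ≡ 13.
  x = λ² - 18 - 6 = 169 - 24 ≡ 12; y = λ·(18 - 12) - 3 ≡ 18. → (12, 18)
5G: (12, 18) + (6, 18). λ = (18 - 18)/(6 - 12) ≡ 0/13 mod 19. 13⁻¹ ≡ 3 (mod 19) since 13·3 = 39 ≡ 1, so λ ≡ 0.
  x = λ² - 12 - 6 = 0 - 18 ≡ 1; y = λ·(12 - 1) - 18 ≡ 1. → (1, 1)
6G: (1, 1) + (6, 18). λ = (18 - 1)/(6 - 1) ≡ 17/5 mod 19. 5⁻¹ ≡ 4 (mod 19), so λ ≡ 11.
  x = λ² - 1 - 6 = 121 - 7 ≡ 0; y = λ·(1 - 0) - 1 ≡ 10. → (0, 10)
7G: (0, 10) + (6, 18). λ = (18 - 10)/(6 - 0) ≡ 8/6 mod 19. 6⁻¹ ≡ 16 (mod 19), so λ ≡ 14.
  x = λ² - 0 - 6 = 196 - 6 ≡ 0; y = λ·(0 - 0) - 10 ≡ 9. → (0, 9)
8G: (0, 9) + (6, 18). λ = (18 - 9)/(6 - 0) ≡ 9/6 mod 19. 6⁻¹ ≡ 16 (mod 19) since 6·16 = 96 ≡ 1, so λ ≡ 11.
  x = λ² - 0 - 6 = 121 - 6 ≡ 1; y = λ·(0 - 1) - 9 ≡ 18. → (1, 18)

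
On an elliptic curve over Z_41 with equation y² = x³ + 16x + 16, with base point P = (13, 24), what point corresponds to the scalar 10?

(7, 26)

Double-and-add on 10 = (1010)₂. Start with P = (13, 24) for the leading 1-bit.
double: tangent at (13, 24): λ = (3·13² + 16)/(2·24) ≡ 31/7. 7⁻¹ ≡ 6 (mod 41) since 7·6 = 42 ≡ 1, so λ ≡ 31·6 ≡ 22.
  x = λ² - 13 - 13 = 484 - 26 ≡ 7; y = λ·(13 - 7) - 24 ≡ 26. → (7, 26)
double: tangent at (7, 26): λ = (3·7² + 16)/(2·26) ≡ 40/11. 11⁻¹ ≡ 15 (mod 41), so λ ≡ 40·15 ≡ 26.
  x = λ² - 7 - 7 = 676 - 14 ≡ 6; y = λ·(7 - 6) - 26 ≡ 0. → (6, 0)
add P: (6, 0) + (13, 24). λ = (24 - 0)/(13 - 6) ≡ 24/7 mod 41. 7⁻¹ ≡ 6 (mod 41), so λ ≡ 21.
  x = λ² - 6 - 13 = 441 - 19 ≡ 12; y = λ·(6 - 12) - 0 ≡ 38. → (12, 38)
double: tangent at (12, 38): λ = (3·12² + 16)/(2·38) ≡ 38/35. 35⁻¹ ≡ 34 (mod 41), so λ ≡ 38·34 ≡ 21.
  x = λ² - 12 - 12 = 441 - 24 ≡ 7; y = λ·(12 - 7) - 38 ≡ 26. → (7, 26)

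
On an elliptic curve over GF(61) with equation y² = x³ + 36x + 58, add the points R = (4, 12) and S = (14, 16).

(4, 12) + (14, 16). λ = (16 - 12)/(14 - 4) ≡ 4/10 mod 61. 10⁻¹ ≡ 55 (mod 61) since 10·55 = 550 ≡ 1, so λ ≡ 37.
  x = λ² - 4 - 14 = 1369 - 18 ≡ 9; y = λ·(4 - 9) - 12 ≡ 47. → (9, 47)

(9, 47)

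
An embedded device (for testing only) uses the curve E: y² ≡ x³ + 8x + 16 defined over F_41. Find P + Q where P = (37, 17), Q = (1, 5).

(37, 17) + (1, 5). λ = (5 - 17)/(1 - 37) ≡ 29/5 mod 41. 5⁻¹ ≡ 33 (mod 41), so λ ≡ 14.
  x = λ² - 37 - 1 = 196 - 38 ≡ 35; y = λ·(37 - 35) - 17 ≡ 11. → (35, 11)

(35, 11)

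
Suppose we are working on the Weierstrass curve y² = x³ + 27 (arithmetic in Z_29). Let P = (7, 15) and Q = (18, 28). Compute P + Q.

(7, 15) + (18, 28). λ = (28 - 15)/(18 - 7) ≡ 13/11 mod 29. 11⁻¹ ≡ 8 (mod 29), so λ ≡ 17.
  x = λ² - 7 - 18 = 289 - 25 ≡ 3; y = λ·(7 - 3) - 15 ≡ 24. → (3, 24)

(3, 24)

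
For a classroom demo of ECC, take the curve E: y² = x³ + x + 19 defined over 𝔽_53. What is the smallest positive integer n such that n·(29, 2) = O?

11

2P: tangent at (29, 2): λ = (3·29² + 1)/(2·2) ≡ 33/4. 4⁻¹ ≡ 40 (mod 53) since 4·40 = 160 ≡ 1, so λ ≡ 33·40 ≡ 48.
  x = λ² - 29 - 29 = 2304 - 58 ≡ 20; y = λ·(29 - 20) - 2 ≡ 6. → (20, 6)
3P: (20, 6) + (29, 2). λ = (2 - 6)/(29 - 20) ≡ 49/9 mod 53. 9⁻¹ ≡ 6 (mod 53) since 9·6 = 54 ≡ 1, so λ ≡ 29.
  x = λ² - 20 - 29 = 841 - 49 ≡ 50; y = λ·(20 - 50) - 6 ≡ 25. → (50, 25)
4P: (50, 25) + (29, 2). λ = (2 - 25)/(29 - 50) ≡ 30/32 mod 53. 32⁻¹ ≡ 5 (mod 53), so λ ≡ 44.
  x = λ² - 50 - 29 = 1936 - 79 ≡ 2; y = λ·(50 - 2) - 25 ≡ 20. → (2, 20)
5P: (2, 20) + (29, 2). λ = (2 - 20)/(29 - 2) ≡ 35/27 mod 53. 27⁻¹ ≡ 2 (mod 53), so λ ≡ 17.
  x = λ² - 2 - 29 = 289 - 31 ≡ 46; y = λ·(2 - 46) - 20 ≡ 27. → (46, 27)
6P: (46, 27) + (29, 2). λ = (2 - 27)/(29 - 46) ≡ 28/36 mod 53. 36⁻¹ ≡ 28 (mod 53), so λ ≡ 42.
  x = λ² - 46 - 29 = 1764 - 75 ≡ 46; y = λ·(46 - 46) - 27 ≡ 26. → (46, 26)
7P: (46, 26) + (29, 2). λ = (2 - 26)/(29 - 46) ≡ 29/36 mod 53. 36⁻¹ ≡ 28 (mod 53), so λ ≡ 17.
  x = λ² - 46 - 29 = 289 - 75 ≡ 2; y = λ·(46 - 2) - 26 ≡ 33. → (2, 33)
8P: (2, 33) + (29, 2). λ = (2 - 33)/(29 - 2) ≡ 22/27 mod 53. 27⁻¹ ≡ 2 (mod 53) since 27·2 = 54 ≡ 1, so λ ≡ 44.
  x = λ² - 2 - 29 = 1936 - 31 ≡ 50; y = λ·(2 - 50) - 33 ≡ 28. → (50, 28)
9P: (50, 28) + (29, 2). λ = (2 - 28)/(29 - 50) ≡ 27/32 mod 53. 32⁻¹ ≡ 5 (mod 53) since 32·5 = 160 ≡ 1, so λ ≡ 29.
  x = λ² - 50 - 29 = 841 - 79 ≡ 20; y = λ·(50 - 20) - 28 ≡ 47. → (20, 47)
10P: (20, 47) + (29, 2). λ = (2 - 47)/(29 - 20) ≡ 8/9 mod 53. 9⁻¹ ≡ 6 (mod 53), so λ ≡ 48.
  x = λ² - 20 - 29 = 2304 - 49 ≡ 29; y = λ·(20 - 29) - 47 ≡ 51. → (29, 51)
11P: (29, 51) + (29, 2): same x and y₁ ≡ -y₂, so the sum is O.
11P = O, so the order is 11.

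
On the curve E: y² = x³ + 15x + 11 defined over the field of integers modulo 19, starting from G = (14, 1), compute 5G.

(15, 1)

Double-and-add on 5 = (101)₂. Start with G = (14, 1) for the leading 1-bit.
double: tangent at (14, 1): λ = (3·14² + 15)/(2·1) ≡ 14/2. 2⁻¹ ≡ 10 (mod 19), so λ ≡ 14·10 ≡ 7.
  x = λ² - 14 - 14 = 49 - 28 ≡ 2; y = λ·(14 - 2) - 1 ≡ 7. → (2, 7)
double: tangent at (2, 7): λ = (3·2² + 15)/(2·7) ≡ 8/14. 14⁻¹ ≡ 15 (mod 19) since 14·15 = 210 ≡ 1, so λ ≡ 8·15 ≡ 6.
  x = λ² - 2 - 2 = 36 - 4 ≡ 13; y = λ·(2 - 13) - 7 ≡ 3. → (13, 3)
add G: (13, 3) + (14, 1). λ = (1 - 3)/(14 - 13) ≡ 17/1 mod 19. 1⁻¹ ≡ 1 (mod 19) since 1·1 = 1 ≡ 1, so λ ≡ 17.
  x = λ² - 13 - 14 = 289 - 27 ≡ 15; y = λ·(13 - 15) - 3 ≡ 1. → (15, 1)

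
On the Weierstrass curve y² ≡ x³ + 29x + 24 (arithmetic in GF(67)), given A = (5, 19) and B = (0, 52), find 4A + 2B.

First 4A:
Repeated addition: build up to 4A.
2A: tangent at (5, 19): λ = (3·5² + 29)/(2·19) ≡ 37/38. 38⁻¹ ≡ 30 (mod 67) since 38·30 = 1140 ≡ 1, so λ ≡ 37·30 ≡ 38.
  x = λ² - 5 - 5 = 1444 - 10 ≡ 27; y = λ·(5 - 27) - 19 ≡ 16. → (27, 16)
3A: (27, 16) + (5, 19). λ = (19 - 16)/(5 - 27) ≡ 3/45 mod 67. 45⁻¹ ≡ 3 (mod 67) since 45·3 = 135 ≡ 1, so λ ≡ 9.
  x = λ² - 27 - 5 = 81 - 32 ≡ 49; y = λ·(27 - 49) - 16 ≡ 54. → (49, 54)
4A: (49, 54) + (5, 19). λ = (19 - 54)/(5 - 49) ≡ 32/23 mod 67. 23⁻¹ ≡ 35 (mod 67) since 23·35 = 805 ≡ 1, so λ ≡ 48.
  x = λ² - 49 - 5 = 2304 - 54 ≡ 39; y = λ·(49 - 39) - 54 ≡ 24. → (39, 24)
4A = (39, 24).
Next 2B:
Repeated addition: build up to 2B.
2B: tangent at (0, 52): λ = (3·0² + 29)/(2·52) ≡ 29/37. 37⁻¹ ≡ 29 (mod 67), so λ ≡ 29·29 ≡ 37.
  x = λ² - 0 - 0 = 1369 - 0 ≡ 29; y = λ·(0 - 29) - 52 ≡ 14. → (29, 14)
2B = (29, 14).
Finally 4A + 2B:
(39, 24) + (29, 14). λ = (14 - 24)/(29 - 39) ≡ 57/57 mod 67. 57⁻¹ ≡ 20 (mod 67) since 57·20 = 1140 ≡ 1, so λ ≡ 1.
  x = λ² - 39 - 29 = 1 - 68 ≡ 0; y = λ·(39 - 0) - 24 ≡ 15. → (0, 15)

(0, 15)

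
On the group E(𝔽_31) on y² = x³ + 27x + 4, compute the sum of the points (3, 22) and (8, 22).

(20, 9)

(3, 22) + (8, 22). λ = (22 - 22)/(8 - 3) ≡ 0/5 mod 31. 5⁻¹ ≡ 25 (mod 31), so λ ≡ 0.
  x = λ² - 3 - 8 = 0 - 11 ≡ 20; y = λ·(3 - 20) - 22 ≡ 9. → (20, 9)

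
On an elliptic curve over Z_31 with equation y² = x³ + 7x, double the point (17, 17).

tangent at (17, 17): λ = (3·17² + 7)/(2·17) ≡ 6/3. 3⁻¹ ≡ 21 (mod 31) since 3·21 = 63 ≡ 1, so λ ≡ 6·21 ≡ 2.
  x = λ² - 17 - 17 = 4 - 34 ≡ 1; y = λ·(17 - 1) - 17 ≡ 15. → (1, 15)

(1, 15)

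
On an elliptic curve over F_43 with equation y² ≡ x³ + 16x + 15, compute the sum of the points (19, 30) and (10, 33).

(19, 30) + (10, 33). λ = (33 - 30)/(10 - 19) ≡ 3/34 mod 43. 34⁻¹ ≡ 19 (mod 43), so λ ≡ 14.
  x = λ² - 19 - 10 = 196 - 29 ≡ 38; y = λ·(19 - 38) - 30 ≡ 5. → (38, 5)

(38, 5)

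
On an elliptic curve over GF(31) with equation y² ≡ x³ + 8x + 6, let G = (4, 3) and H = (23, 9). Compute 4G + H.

(10, 1)

First 4G:
Repeated addition: build up to 4G.
2G: tangent at (4, 3): λ = (3·4² + 8)/(2·3) ≡ 25/6. 6⁻¹ ≡ 26 (mod 31), so λ ≡ 25·26 ≡ 30.
  x = λ² - 4 - 4 = 900 - 8 ≡ 24; y = λ·(4 - 24) - 3 ≡ 17. → (24, 17)
3G: (24, 17) + (4, 3). λ = (3 - 17)/(4 - 24) ≡ 17/11 mod 31. 11⁻¹ ≡ 17 (mod 31), so λ ≡ 10.
  x = λ² - 24 - 4 = 100 - 28 ≡ 10; y = λ·(24 - 10) - 17 ≡ 30. → (10, 30)
4G: (10, 30) + (4, 3). λ = (3 - 30)/(4 - 10) ≡ 4/25 mod 31. 25⁻¹ ≡ 5 (mod 31), so λ ≡ 20.
  x = λ² - 10 - 4 = 400 - 14 ≡ 14; y = λ·(10 - 14) - 30 ≡ 14. → (14, 14)
4G = (14, 14).
Finally 4G + H:
(14, 14) + (23, 9). λ = (9 - 14)/(23 - 14) ≡ 26/9 mod 31. 9⁻¹ ≡ 7 (mod 31), so λ ≡ 27.
  x = λ² - 14 - 23 = 729 - 37 ≡ 10; y = λ·(14 - 10) - 14 ≡ 1. → (10, 1)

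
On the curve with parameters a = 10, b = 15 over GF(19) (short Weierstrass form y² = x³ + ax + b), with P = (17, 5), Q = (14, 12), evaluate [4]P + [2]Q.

(6, 14)

First 4P:
Repeated addition: build up to 4P.
2P: tangent at (17, 5): λ = (3·17² + 10)/(2·5) ≡ 3/10. 10⁻¹ ≡ 2 (mod 19), so λ ≡ 3·2 ≡ 6.
  x = λ² - 17 - 17 = 36 - 34 ≡ 2; y = λ·(17 - 2) - 5 ≡ 9. → (2, 9)
3P: (2, 9) + (17, 5). λ = (5 - 9)/(17 - 2) ≡ 15/15 mod 19. 15⁻¹ ≡ 14 (mod 19) since 15·14 = 210 ≡ 1, so λ ≡ 1.
  x = λ² - 2 - 17 = 1 - 19 ≡ 1; y = λ·(2 - 1) - 9 ≡ 11. → (1, 11)
4P: (1, 11) + (17, 5). λ = (5 - 11)/(17 - 1) ≡ 13/16 mod 19. 16⁻¹ ≡ 6 (mod 19), so λ ≡ 2.
  x = λ² - 1 - 17 = 4 - 18 ≡ 5; y = λ·(1 - 5) - 11 ≡ 0. → (5, 0)
4P = (5, 0).
Next 2Q:
Repeated addition: build up to 2Q.
2Q: tangent at (14, 12): λ = (3·14² + 10)/(2·12) ≡ 9/5. 5⁻¹ ≡ 4 (mod 19) since 5·4 = 20 ≡ 1, so λ ≡ 9·4 ≡ 17.
  x = λ² - 14 - 14 = 289 - 28 ≡ 14; y = λ·(14 - 14) - 12 ≡ 7. → (14, 7)
2Q = (14, 7).
Finally 4P + 2Q:
(5, 0) + (14, 7). λ = (7 - 0)/(14 - 5) ≡ 7/9 mod 19. 9⁻¹ ≡ 17 (mod 19), so λ ≡ 5.
  x = λ² - 5 - 14 = 25 - 19 ≡ 6; y = λ·(5 - 6) - 0 ≡ 14. → (6, 14)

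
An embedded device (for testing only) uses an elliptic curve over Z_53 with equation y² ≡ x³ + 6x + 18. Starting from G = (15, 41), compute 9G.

Repeated addition: build up to 9G.
2G: tangent at (15, 41): λ = (3·15² + 6)/(2·41) ≡ 45/29. 29⁻¹ ≡ 11 (mod 53), so λ ≡ 45·11 ≡ 18.
  x = λ² - 15 - 15 = 324 - 30 ≡ 29; y = λ·(15 - 29) - 41 ≡ 25. → (29, 25)
3G: (29, 25) + (15, 41). λ = (41 - 25)/(15 - 29) ≡ 16/39 mod 53. 39⁻¹ ≡ 34 (mod 53), so λ ≡ 14.
  x = λ² - 29 - 15 = 196 - 44 ≡ 46; y = λ·(29 - 46) - 25 ≡ 2. → (46, 2)
4G: (46, 2) + (15, 41). λ = (41 - 2)/(15 - 46) ≡ 39/22 mod 53. 22⁻¹ ≡ 41 (mod 53), so λ ≡ 9.
  x = λ² - 46 - 15 = 81 - 61 ≡ 20; y = λ·(46 - 20) - 2 ≡ 20. → (20, 20)
5G: (20, 20) + (15, 41). λ = (41 - 20)/(15 - 20) ≡ 21/48 mod 53. 48⁻¹ ≡ 21 (mod 53), so λ ≡ 17.
  x = λ² - 20 - 15 = 289 - 35 ≡ 42; y = λ·(20 - 42) - 20 ≡ 30. → (42, 30)
6G: (42, 30) + (15, 41). λ = (41 - 30)/(15 - 42) ≡ 11/26 mod 53. 26⁻¹ ≡ 51 (mod 53), so λ ≡ 31.
  x = λ² - 42 - 15 = 961 - 57 ≡ 3; y = λ·(42 - 3) - 30 ≡ 13. → (3, 13)
7G: (3, 13) + (15, 41). λ = (41 - 13)/(15 - 3) ≡ 28/12 mod 53. 12⁻¹ ≡ 31 (mod 53), so λ ≡ 20.
  x = λ² - 3 - 15 = 400 - 18 ≡ 11; y = λ·(3 - 11) - 13 ≡ 39. → (11, 39)
8G: (11, 39) + (15, 41). λ = (41 - 39)/(15 - 11) ≡ 2/4 mod 53. 4⁻¹ ≡ 40 (mod 53), so λ ≡ 27.
  x = λ² - 11 - 15 = 729 - 26 ≡ 14; y = λ·(11 - 14) - 39 ≡ 39. → (14, 39)
9G: (14, 39) + (15, 41). λ = (41 - 39)/(15 - 14) ≡ 2/1 mod 53. 1⁻¹ ≡ 1 (mod 53) since 1·1 = 1 ≡ 1, so λ ≡ 2.
  x = λ² - 14 - 15 = 4 - 29 ≡ 28; y = λ·(14 - 28) - 39 ≡ 39. → (28, 39)

(28, 39)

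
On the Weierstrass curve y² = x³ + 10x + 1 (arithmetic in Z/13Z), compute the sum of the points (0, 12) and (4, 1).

(6, 11)

(0, 12) + (4, 1). λ = (1 - 12)/(4 - 0) ≡ 2/4 mod 13. 4⁻¹ ≡ 10 (mod 13), so λ ≡ 7.
  x = λ² - 0 - 4 = 49 - 4 ≡ 6; y = λ·(0 - 6) - 12 ≡ 11. → (6, 11)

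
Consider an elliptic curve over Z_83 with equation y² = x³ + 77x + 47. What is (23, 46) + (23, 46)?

tangent at (23, 46): λ = (3·23² + 77)/(2·46) ≡ 4/9. 9⁻¹ ≡ 37 (mod 83), so λ ≡ 4·37 ≡ 65.
  x = λ² - 23 - 23 = 4225 - 46 ≡ 29; y = λ·(23 - 29) - 46 ≡ 62. → (29, 62)

(29, 62)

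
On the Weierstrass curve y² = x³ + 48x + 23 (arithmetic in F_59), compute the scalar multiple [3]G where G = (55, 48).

(7, 17)

Repeated addition: build up to 3G.
2G: tangent at (55, 48): λ = (3·55² + 48)/(2·48) ≡ 37/37. 37⁻¹ ≡ 8 (mod 59), so λ ≡ 37·8 ≡ 1.
  x = λ² - 55 - 55 = 1 - 110 ≡ 9; y = λ·(55 - 9) - 48 ≡ 57. → (9, 57)
3G: (9, 57) + (55, 48). λ = (48 - 57)/(55 - 9) ≡ 50/46 mod 59. 46⁻¹ ≡ 9 (mod 59) since 46·9 = 414 ≡ 1, so λ ≡ 37.
  x = λ² - 9 - 55 = 1369 - 64 ≡ 7; y = λ·(9 - 7) - 57 ≡ 17. → (7, 17)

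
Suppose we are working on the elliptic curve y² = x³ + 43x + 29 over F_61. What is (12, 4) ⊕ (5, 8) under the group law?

(2, 60)

(12, 4) + (5, 8). λ = (8 - 4)/(5 - 12) ≡ 4/54 mod 61. 54⁻¹ ≡ 26 (mod 61), so λ ≡ 43.
  x = λ² - 12 - 5 = 1849 - 17 ≡ 2; y = λ·(12 - 2) - 4 ≡ 60. → (2, 60)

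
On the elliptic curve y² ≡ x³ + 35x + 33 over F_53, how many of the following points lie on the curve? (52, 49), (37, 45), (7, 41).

(52, 49): 49² ≡ 16, rhs ≡ 50 → off.
(37, 45): 45² ≡ 11, rhs ≡ 41 → off.
(7, 41): 41² ≡ 38, rhs ≡ 38 → on.

1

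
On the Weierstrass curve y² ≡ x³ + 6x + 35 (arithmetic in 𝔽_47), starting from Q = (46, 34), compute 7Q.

(29, 39)

Double-and-add on 7 = (111)₂. Start with Q = (46, 34) for the leading 1-bit.
double: tangent at (46, 34): λ = (3·46² + 6)/(2·34) ≡ 9/21. 21⁻¹ ≡ 9 (mod 47), so λ ≡ 9·9 ≡ 34.
  x = λ² - 46 - 46 = 1156 - 92 ≡ 30; y = λ·(46 - 30) - 34 ≡ 40. → (30, 40)
add Q: (30, 40) + (46, 34). λ = (34 - 40)/(46 - 30) ≡ 41/16 mod 47. 16⁻¹ ≡ 3 (mod 47) since 16·3 = 48 ≡ 1, so λ ≡ 29.
  x = λ² - 30 - 46 = 841 - 76 ≡ 13; y = λ·(30 - 13) - 40 ≡ 30. → (13, 30)
double: tangent at (13, 30): λ = (3·13² + 6)/(2·30) ≡ 43/13. 13⁻¹ ≡ 29 (mod 47), so λ ≡ 43·29 ≡ 25.
  x = λ² - 13 - 13 = 625 - 26 ≡ 35; y = λ·(13 - 35) - 30 ≡ 31. → (35, 31)
add Q: (35, 31) + (46, 34). λ = (34 - 31)/(46 - 35) ≡ 3/11 mod 47. 11⁻¹ ≡ 30 (mod 47), so λ ≡ 43.
  x = λ² - 35 - 46 = 1849 - 81 ≡ 29; y = λ·(35 - 29) - 31 ≡ 39. → (29, 39)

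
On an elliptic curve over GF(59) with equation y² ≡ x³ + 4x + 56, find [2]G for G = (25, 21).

tangent at (25, 21): λ = (3·25² + 4)/(2·21) ≡ 50/42. 42⁻¹ ≡ 52 (mod 59), so λ ≡ 50·52 ≡ 4.
  x = λ² - 25 - 25 = 16 - 50 ≡ 25; y = λ·(25 - 25) - 21 ≡ 38. → (25, 38)

(25, 38)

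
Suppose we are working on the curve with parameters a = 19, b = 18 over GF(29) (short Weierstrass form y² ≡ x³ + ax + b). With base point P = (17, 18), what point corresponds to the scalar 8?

(5, 21)

Double-and-add on 8 = (1000)₂. Start with P = (17, 18) for the leading 1-bit.
double: tangent at (17, 18): λ = (3·17² + 19)/(2·18) ≡ 16/7. 7⁻¹ ≡ 25 (mod 29) since 7·25 = 175 ≡ 1, so λ ≡ 16·25 ≡ 23.
  x = λ² - 17 - 17 = 529 - 34 ≡ 2; y = λ·(17 - 2) - 18 ≡ 8. → (2, 8)
double: tangent at (2, 8): λ = (3·2² + 19)/(2·8) ≡ 2/16. 16⁻¹ ≡ 20 (mod 29), so λ ≡ 2·20 ≡ 11.
  x = λ² - 2 - 2 = 121 - 4 ≡ 1; y = λ·(2 - 1) - 8 ≡ 3. → (1, 3)
double: tangent at (1, 3): λ = (3·1² + 19)/(2·3) ≡ 22/6. 6⁻¹ ≡ 5 (mod 29), so λ ≡ 22·5 ≡ 23.
  x = λ² - 1 - 1 = 529 - 2 ≡ 5; y = λ·(1 - 5) - 3 ≡ 21. → (5, 21)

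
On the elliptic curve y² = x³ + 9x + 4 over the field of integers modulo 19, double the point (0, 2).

tangent at (0, 2): λ = (3·0² + 9)/(2·2) ≡ 9/4. 4⁻¹ ≡ 5 (mod 19) since 4·5 = 20 ≡ 1, so λ ≡ 9·5 ≡ 7.
  x = λ² - 0 - 0 = 49 - 0 ≡ 11; y = λ·(0 - 11) - 2 ≡ 16. → (11, 16)

(11, 16)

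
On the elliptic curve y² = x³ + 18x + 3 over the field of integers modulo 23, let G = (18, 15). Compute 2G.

tangent at (18, 15): λ = (3·18² + 18)/(2·15) ≡ 1/7. 7⁻¹ ≡ 10 (mod 23), so λ ≡ 1·10 ≡ 10.
  x = λ² - 18 - 18 = 100 - 36 ≡ 18; y = λ·(18 - 18) - 15 ≡ 8. → (18, 8)

(18, 8)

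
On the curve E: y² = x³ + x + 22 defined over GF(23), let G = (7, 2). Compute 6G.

Double-and-add on 6 = (110)₂. Start with G = (7, 2) for the leading 1-bit.
double: tangent at (7, 2): λ = (3·7² + 1)/(2·2) ≡ 10/4. 4⁻¹ ≡ 6 (mod 23), so λ ≡ 10·6 ≡ 14.
  x = λ² - 7 - 7 = 196 - 14 ≡ 21; y = λ·(7 - 21) - 2 ≡ 9. → (21, 9)
add G: (21, 9) + (7, 2). λ = (2 - 9)/(7 - 21) ≡ 16/9 mod 23. 9⁻¹ ≡ 18 (mod 23), so λ ≡ 12.
  x = λ² - 21 - 7 = 144 - 28 ≡ 1; y = λ·(21 - 1) - 9 ≡ 1. → (1, 1)
double: tangent at (1, 1): λ = (3·1² + 1)/(2·1) ≡ 4/2. 2⁻¹ ≡ 12 (mod 23), so λ ≡ 4·12 ≡ 2.
  x = λ² - 1 - 1 = 4 - 2 ≡ 2; y = λ·(1 - 2) - 1 ≡ 20. → (2, 20)

(2, 20)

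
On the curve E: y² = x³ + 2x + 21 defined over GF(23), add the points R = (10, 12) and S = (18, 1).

(10, 12) + (18, 1). λ = (1 - 12)/(18 - 10) ≡ 12/8 mod 23. 8⁻¹ ≡ 3 (mod 23) since 8·3 = 24 ≡ 1, so λ ≡ 13.
  x = λ² - 10 - 18 = 169 - 28 ≡ 3; y = λ·(10 - 3) - 12 ≡ 10. → (3, 10)

(3, 10)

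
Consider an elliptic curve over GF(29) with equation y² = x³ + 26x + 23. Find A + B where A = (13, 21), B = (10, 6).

(2, 5)

(13, 21) + (10, 6). λ = (6 - 21)/(10 - 13) ≡ 14/26 mod 29. 26⁻¹ ≡ 19 (mod 29), so λ ≡ 5.
  x = λ² - 13 - 10 = 25 - 23 ≡ 2; y = λ·(13 - 2) - 21 ≡ 5. → (2, 5)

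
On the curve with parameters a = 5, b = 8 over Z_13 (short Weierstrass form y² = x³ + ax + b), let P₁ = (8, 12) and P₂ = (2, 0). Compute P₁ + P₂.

(8, 12) + (2, 0). λ = (0 - 12)/(2 - 8) ≡ 1/7 mod 13. 7⁻¹ ≡ 2 (mod 13), so λ ≡ 2.
  x = λ² - 8 - 2 = 4 - 10 ≡ 7; y = λ·(8 - 7) - 12 ≡ 3. → (7, 3)

(7, 3)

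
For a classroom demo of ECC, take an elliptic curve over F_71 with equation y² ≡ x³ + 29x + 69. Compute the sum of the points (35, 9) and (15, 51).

(46, 7)

(35, 9) + (15, 51). λ = (51 - 9)/(15 - 35) ≡ 42/51 mod 71. 51⁻¹ ≡ 39 (mod 71) since 51·39 = 1989 ≡ 1, so λ ≡ 5.
  x = λ² - 35 - 15 = 25 - 50 ≡ 46; y = λ·(35 - 46) - 9 ≡ 7. → (46, 7)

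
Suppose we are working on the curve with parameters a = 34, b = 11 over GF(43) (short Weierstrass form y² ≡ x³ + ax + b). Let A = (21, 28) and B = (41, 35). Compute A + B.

(41, 8)

(21, 28) + (41, 35). λ = (35 - 28)/(41 - 21) ≡ 7/20 mod 43. 20⁻¹ ≡ 28 (mod 43), so λ ≡ 24.
  x = λ² - 21 - 41 = 576 - 62 ≡ 41; y = λ·(21 - 41) - 28 ≡ 8. → (41, 8)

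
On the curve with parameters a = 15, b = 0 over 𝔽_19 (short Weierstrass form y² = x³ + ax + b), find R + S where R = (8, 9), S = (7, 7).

(8, 10)

(8, 9) + (7, 7). λ = (7 - 9)/(7 - 8) ≡ 17/18 mod 19. 18⁻¹ ≡ 18 (mod 19), so λ ≡ 2.
  x = λ² - 8 - 7 = 4 - 15 ≡ 8; y = λ·(8 - 8) - 9 ≡ 10. → (8, 10)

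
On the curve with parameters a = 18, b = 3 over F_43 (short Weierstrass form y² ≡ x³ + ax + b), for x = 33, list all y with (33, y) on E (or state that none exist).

x³ + 18x + 3 = 36534 ≡ 27 (mod 43).
27 is a non-residue mod 43; no y exists.

none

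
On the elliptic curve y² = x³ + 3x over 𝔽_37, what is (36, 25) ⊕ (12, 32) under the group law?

(16, 0)

(36, 25) + (12, 32). λ = (32 - 25)/(12 - 36) ≡ 7/13 mod 37. 13⁻¹ ≡ 20 (mod 37), so λ ≡ 29.
  x = λ² - 36 - 12 = 841 - 48 ≡ 16; y = λ·(36 - 16) - 25 ≡ 0. → (16, 0)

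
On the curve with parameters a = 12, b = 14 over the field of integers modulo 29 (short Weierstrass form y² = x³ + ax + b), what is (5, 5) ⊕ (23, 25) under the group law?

(23, 4)

(5, 5) + (23, 25). λ = (25 - 5)/(23 - 5) ≡ 20/18 mod 29. 18⁻¹ ≡ 21 (mod 29), so λ ≡ 14.
  x = λ² - 5 - 23 = 196 - 28 ≡ 23; y = λ·(5 - 23) - 5 ≡ 4. → (23, 4)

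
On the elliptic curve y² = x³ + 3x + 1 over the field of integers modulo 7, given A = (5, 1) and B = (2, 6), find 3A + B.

(3, 4)

First 3A:
Repeated addition: build up to 3A.
2A: tangent at (5, 1): λ = (3·5² + 3)/(2·1) ≡ 1/2. 2⁻¹ ≡ 4 (mod 7) since 2·4 = 8 ≡ 1, so λ ≡ 1·4 ≡ 4.
  x = λ² - 5 - 5 = 16 - 10 ≡ 6; y = λ·(5 - 6) - 1 ≡ 2. → (6, 2)
3A: (6, 2) + (5, 1). λ = (1 - 2)/(5 - 6) ≡ 6/6 mod 7. 6⁻¹ ≡ 6 (mod 7), so λ ≡ 1.
  x = λ² - 6 - 5 = 1 - 11 ≡ 4; y = λ·(6 - 4) - 2 ≡ 0. → (4, 0)
3A = (4, 0).
Finally 3A + B:
(4, 0) + (2, 6). λ = (6 - 0)/(2 - 4) ≡ 6/5 mod 7. 5⁻¹ ≡ 3 (mod 7) since 5·3 = 15 ≡ 1, so λ ≡ 4.
  x = λ² - 4 - 2 = 16 - 6 ≡ 3; y = λ·(4 - 3) - 0 ≡ 4. → (3, 4)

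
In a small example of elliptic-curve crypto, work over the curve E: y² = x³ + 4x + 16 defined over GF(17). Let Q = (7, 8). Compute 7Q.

(7, 8)

Double-and-add on 7 = (111)₂. Start with Q = (7, 8) for the leading 1-bit.
double: tangent at (7, 8): λ = (3·7² + 4)/(2·8) ≡ 15/16. 16⁻¹ ≡ 16 (mod 17), so λ ≡ 15·16 ≡ 2.
  x = λ² - 7 - 7 = 4 - 14 ≡ 7; y = λ·(7 - 7) - 8 ≡ 9. → (7, 9)
add Q: (7, 9) + (7, 8): same x and y₁ ≡ -y₂, so the sum is the point at infinity.
double: the point at infinity + the point at infinity = the point at infinity (identity).
add Q: the point at infinity + (7, 8) = (7, 8) (identity).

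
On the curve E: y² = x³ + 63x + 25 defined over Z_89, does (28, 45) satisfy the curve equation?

yes

y² = 45² ≡ 67; x³ + 63x + 25 = 23741 ≡ 67 (mod 89). 67 = 67.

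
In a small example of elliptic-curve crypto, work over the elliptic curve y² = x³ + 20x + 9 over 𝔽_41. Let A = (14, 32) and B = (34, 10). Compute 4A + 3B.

(31, 30)

First 4A:
Repeated addition: build up to 4A.
2A: tangent at (14, 32): λ = (3·14² + 20)/(2·32) ≡ 34/23. 23⁻¹ ≡ 25 (mod 41), so λ ≡ 34·25 ≡ 30.
  x = λ² - 14 - 14 = 900 - 28 ≡ 11; y = λ·(14 - 11) - 32 ≡ 17. → (11, 17)
3A: (11, 17) + (14, 32). λ = (32 - 17)/(14 - 11) ≡ 15/3 mod 41. 3⁻¹ ≡ 14 (mod 41) since 3·14 = 42 ≡ 1, so λ ≡ 5.
  x = λ² - 11 - 14 = 25 - 25 ≡ 0; y = λ·(11 - 0) - 17 ≡ 38. → (0, 38)
4A: (0, 38) + (14, 32). λ = (32 - 38)/(14 - 0) ≡ 35/14 mod 41. 14⁻¹ ≡ 3 (mod 41) since 14·3 = 42 ≡ 1, so λ ≡ 23.
  x = λ² - 0 - 14 = 529 - 14 ≡ 23; y = λ·(0 - 23) - 38 ≡ 7. → (23, 7)
4A = (23, 7).
Next 3B:
Repeated addition: build up to 3B.
2B: tangent at (34, 10): λ = (3·34² + 20)/(2·10) ≡ 3/20. 20⁻¹ ≡ 39 (mod 41) since 20·39 = 780 ≡ 1, so λ ≡ 3·39 ≡ 35.
  x = λ² - 34 - 34 = 1225 - 68 ≡ 9; y = λ·(34 - 9) - 10 ≡ 4. → (9, 4)
3B: (9, 4) + (34, 10). λ = (10 - 4)/(34 - 9) ≡ 6/25 mod 41. 25⁻¹ ≡ 23 (mod 41) since 25·23 = 575 ≡ 1, so λ ≡ 15.
  x = λ² - 9 - 34 = 225 - 43 ≡ 18; y = λ·(9 - 18) - 4 ≡ 25. → (18, 25)
3B = (18, 25).
Finally 4A + 3B:
(23, 7) + (18, 25). λ = (25 - 7)/(18 - 23) ≡ 18/36 mod 41. 36⁻¹ ≡ 8 (mod 41) since 36·8 = 288 ≡ 1, so λ ≡ 21.
  x = λ² - 23 - 18 = 441 - 41 ≡ 31; y = λ·(23 - 31) - 7 ≡ 30. → (31, 30)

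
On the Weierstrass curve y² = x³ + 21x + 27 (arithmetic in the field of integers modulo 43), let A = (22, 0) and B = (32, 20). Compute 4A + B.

First 4A:
Repeated addition: build up to 4A.
2A: (22, 0) + (22, 0): same x and y₁ ≡ -y₂, so the sum is ∞.
3A: ∞ + (22, 0) = (22, 0) (identity).
4A: (22, 0) + (22, 0): same x and y₁ ≡ -y₂, so the sum is ∞.
4A = ∞.
Finally 4A + B:
∞ + (32, 20) = (32, 20) (identity).

(32, 20)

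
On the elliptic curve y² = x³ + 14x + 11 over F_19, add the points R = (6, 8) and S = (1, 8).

(6, 8) + (1, 8). λ = (8 - 8)/(1 - 6) ≡ 0/14 mod 19. 14⁻¹ ≡ 15 (mod 19), so λ ≡ 0.
  x = λ² - 6 - 1 = 0 - 7 ≡ 12; y = λ·(6 - 12) - 8 ≡ 11. → (12, 11)

(12, 11)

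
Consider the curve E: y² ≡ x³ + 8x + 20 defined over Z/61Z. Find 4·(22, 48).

Write Q = (22, 48).
Repeated addition: build up to 4Q.
2Q: tangent at (22, 48): λ = (3·22² + 8)/(2·48) ≡ 57/35. 35⁻¹ ≡ 7 (mod 61), so λ ≡ 57·7 ≡ 33.
  x = λ² - 22 - 22 = 1089 - 44 ≡ 8; y = λ·(22 - 8) - 48 ≡ 48. → (8, 48)
3Q: (8, 48) + (22, 48). λ = (48 - 48)/(22 - 8) ≡ 0/14 mod 61. 14⁻¹ ≡ 48 (mod 61) since 14·48 = 672 ≡ 1, so λ ≡ 0.
  x = λ² - 8 - 22 = 0 - 30 ≡ 31; y = λ·(8 - 31) - 48 ≡ 13. → (31, 13)
4Q: (31, 13) + (22, 48). λ = (48 - 13)/(22 - 31) ≡ 35/52 mod 61. 52⁻¹ ≡ 27 (mod 61), so λ ≡ 30.
  x = λ² - 31 - 22 = 900 - 53 ≡ 54; y = λ·(31 - 54) - 13 ≡ 29. → (54, 29)

(54, 29)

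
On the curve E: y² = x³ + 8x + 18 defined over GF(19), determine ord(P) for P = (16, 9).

6

2P: tangent at (16, 9): λ = (3·16² + 8)/(2·9) ≡ 16/18. 18⁻¹ ≡ 18 (mod 19), so λ ≡ 16·18 ≡ 3.
  x = λ² - 16 - 16 = 9 - 32 ≡ 15; y = λ·(16 - 15) - 9 ≡ 13. → (15, 13)
3P: (15, 13) + (16, 9). λ = (9 - 13)/(16 - 15) ≡ 15/1 mod 19. 1⁻¹ ≡ 1 (mod 19), so λ ≡ 15.
  x = λ² - 15 - 16 = 225 - 31 ≡ 4; y = λ·(15 - 4) - 13 ≡ 0. → (4, 0)
4P: (4, 0) + (16, 9). λ = (9 - 0)/(16 - 4) ≡ 9/12 mod 19. 12⁻¹ ≡ 8 (mod 19), so λ ≡ 15.
  x = λ² - 4 - 16 = 225 - 20 ≡ 15; y = λ·(4 - 15) - 0 ≡ 6. → (15, 6)
5P: (15, 6) + (16, 9). λ = (9 - 6)/(16 - 15) ≡ 3/1 mod 19. 1⁻¹ ≡ 1 (mod 19), so λ ≡ 3.
  x = λ² - 15 - 16 = 9 - 31 ≡ 16; y = λ·(15 - 16) - 6 ≡ 10. → (16, 10)
6P: (16, 10) + (16, 9): same x and y₁ ≡ -y₂, so the sum is ∞.
6P = ∞, so the order is 6.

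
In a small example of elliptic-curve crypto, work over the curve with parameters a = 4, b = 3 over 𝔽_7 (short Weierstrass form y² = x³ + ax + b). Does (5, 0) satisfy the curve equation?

y² = 0² ≡ 0; x³ + 4x + 3 = 148 ≡ 1 (mod 7). 0 ≠ 1.

no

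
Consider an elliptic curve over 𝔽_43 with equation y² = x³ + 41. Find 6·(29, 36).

Write Q = (29, 36).
Repeated addition: build up to 6Q.
2Q: tangent at (29, 36): λ = (3·29² + 0)/(2·36) ≡ 29/29. 29⁻¹ ≡ 3 (mod 43), so λ ≡ 29·3 ≡ 1.
  x = λ² - 29 - 29 = 1 - 58 ≡ 29; y = λ·(29 - 29) - 36 ≡ 7. → (29, 7)
3Q: (29, 7) + (29, 36): same x and y₁ ≡ -y₂, so the sum is O.
4Q: O + (29, 36) = (29, 36) (identity).
5Q: tangent at (29, 36): λ = (3·29² + 0)/(2·36) ≡ 29/29. 29⁻¹ ≡ 3 (mod 43), so λ ≡ 29·3 ≡ 1.
  x = λ² - 29 - 29 = 1 - 58 ≡ 29; y = λ·(29 - 29) - 36 ≡ 7. → (29, 7)
6Q: (29, 7) + (29, 36): same x and y₁ ≡ -y₂, so the sum is O.

O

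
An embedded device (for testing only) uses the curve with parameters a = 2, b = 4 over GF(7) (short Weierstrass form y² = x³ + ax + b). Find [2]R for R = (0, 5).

(2, 3)

tangent at (0, 5): λ = (3·0² + 2)/(2·5) ≡ 2/3. 3⁻¹ ≡ 5 (mod 7) since 3·5 = 15 ≡ 1, so λ ≡ 2·5 ≡ 3.
  x = λ² - 0 - 0 = 9 - 0 ≡ 2; y = λ·(0 - 2) - 5 ≡ 3. → (2, 3)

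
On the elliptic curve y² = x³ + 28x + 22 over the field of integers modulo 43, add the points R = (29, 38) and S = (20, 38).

(37, 5)

(29, 38) + (20, 38). λ = (38 - 38)/(20 - 29) ≡ 0/34 mod 43. 34⁻¹ ≡ 19 (mod 43), so λ ≡ 0.
  x = λ² - 29 - 20 = 0 - 49 ≡ 37; y = λ·(29 - 37) - 38 ≡ 5. → (37, 5)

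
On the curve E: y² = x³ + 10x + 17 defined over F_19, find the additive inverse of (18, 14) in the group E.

-(18, 14) = (18, -14 mod 19) = (18, 5).

(18, 5)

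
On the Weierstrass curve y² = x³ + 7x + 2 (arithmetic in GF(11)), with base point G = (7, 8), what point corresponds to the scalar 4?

(10, 4)

Double-and-add on 4 = (100)₂. Start with G = (7, 8) for the leading 1-bit.
double: tangent at (7, 8): λ = (3·7² + 7)/(2·8) ≡ 0/5. 5⁻¹ ≡ 9 (mod 11), so λ ≡ 0·9 ≡ 0.
  x = λ² - 7 - 7 = 0 - 14 ≡ 8; y = λ·(7 - 8) - 8 ≡ 3. → (8, 3)
double: tangent at (8, 3): λ = (3·8² + 7)/(2·3) ≡ 1/6. 6⁻¹ ≡ 2 (mod 11), so λ ≡ 1·2 ≡ 2.
  x = λ² - 8 - 8 = 4 - 16 ≡ 10; y = λ·(8 - 10) - 3 ≡ 4. → (10, 4)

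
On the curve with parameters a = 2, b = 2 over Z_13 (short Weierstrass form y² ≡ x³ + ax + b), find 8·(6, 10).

(2, 1)

Write P = (6, 10).
Double-and-add on 8 = (1000)₂. Start with P = (6, 10) for the leading 1-bit.
double: tangent at (6, 10): λ = (3·6² + 2)/(2·10) ≡ 6/7. 7⁻¹ ≡ 2 (mod 13), so λ ≡ 6·2 ≡ 12.
  x = λ² - 6 - 6 = 144 - 12 ≡ 2; y = λ·(6 - 2) - 10 ≡ 12. → (2, 12)
double: tangent at (2, 12): λ = (3·2² + 2)/(2·12) ≡ 1/11. 11⁻¹ ≡ 6 (mod 13), so λ ≡ 1·6 ≡ 6.
  x = λ² - 2 - 2 = 36 - 4 ≡ 6; y = λ·(2 - 6) - 12 ≡ 3. → (6, 3)
double: tangent at (6, 3): λ = (3·6² + 2)/(2·3) ≡ 6/6. 6⁻¹ ≡ 11 (mod 13) since 6·11 = 66 ≡ 1, so λ ≡ 6·11 ≡ 1.
  x = λ² - 6 - 6 = 1 - 12 ≡ 2; y = λ·(6 - 2) - 3 ≡ 1. → (2, 1)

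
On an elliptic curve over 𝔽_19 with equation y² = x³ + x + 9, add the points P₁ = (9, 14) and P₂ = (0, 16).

(9, 14) + (0, 16). λ = (16 - 14)/(0 - 9) ≡ 2/10 mod 19. 10⁻¹ ≡ 2 (mod 19), so λ ≡ 4.
  x = λ² - 9 - 0 = 16 - 9 ≡ 7; y = λ·(9 - 7) - 14 ≡ 13. → (7, 13)

(7, 13)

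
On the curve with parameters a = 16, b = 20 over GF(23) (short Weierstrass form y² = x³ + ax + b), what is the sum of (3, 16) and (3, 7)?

The two points share x = 3 and their y-coordinates satisfy 16 + 7 ≡ 0 (mod 23), so they are inverses. Their sum is O.

O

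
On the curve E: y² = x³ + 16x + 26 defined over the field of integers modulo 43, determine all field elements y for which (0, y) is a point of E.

x³ + 16x + 26 = 26 ≡ 26 (mod 43).
26 is a non-residue mod 43; no y exists.

none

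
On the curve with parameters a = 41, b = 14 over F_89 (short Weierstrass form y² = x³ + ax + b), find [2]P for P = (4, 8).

(81, 81)

tangent at (4, 8): λ = (3·4² + 41)/(2·8) ≡ 0/16. 16⁻¹ ≡ 39 (mod 89) since 16·39 = 624 ≡ 1, so λ ≡ 0·39 ≡ 0.
  x = λ² - 4 - 4 = 0 - 8 ≡ 81; y = λ·(4 - 81) - 8 ≡ 81. → (81, 81)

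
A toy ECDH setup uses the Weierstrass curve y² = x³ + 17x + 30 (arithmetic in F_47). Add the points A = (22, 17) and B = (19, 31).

(22, 17) + (19, 31). λ = (31 - 17)/(19 - 22) ≡ 14/44 mod 47. 44⁻¹ ≡ 31 (mod 47) since 44·31 = 1364 ≡ 1, so λ ≡ 11.
  x = λ² - 22 - 19 = 121 - 41 ≡ 33; y = λ·(22 - 33) - 17 ≡ 3. → (33, 3)

(33, 3)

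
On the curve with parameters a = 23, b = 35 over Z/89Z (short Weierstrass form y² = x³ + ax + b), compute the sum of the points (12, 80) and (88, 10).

(12, 80) + (88, 10). λ = (10 - 80)/(88 - 12) ≡ 19/76 mod 89. 76⁻¹ ≡ 41 (mod 89), so λ ≡ 67.
  x = λ² - 12 - 88 = 4489 - 100 ≡ 28; y = λ·(12 - 28) - 80 ≡ 5. → (28, 5)

(28, 5)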